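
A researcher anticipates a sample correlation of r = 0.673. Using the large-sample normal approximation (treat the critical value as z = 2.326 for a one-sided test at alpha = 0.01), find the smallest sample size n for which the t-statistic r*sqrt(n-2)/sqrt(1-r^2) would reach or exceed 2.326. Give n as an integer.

r√(n−2)/√(1−r²) ≥ 2.326  ⇔  n−2 ≥ (2.326)²·(1−r²)/r²
(1−r²)/r² = (1−0.452929)/0.452929 = 1.2079
n ≥ 2 + 5.410276·1.2079 = 2 + 6.5351 = 8.5351
⌈8.5351⌉ = 9

9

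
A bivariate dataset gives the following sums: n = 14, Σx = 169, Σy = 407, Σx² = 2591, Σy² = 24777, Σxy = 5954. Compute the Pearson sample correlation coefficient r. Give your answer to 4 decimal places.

0.3898

Numerator: nΣxy − (Σx)(Σy) = 14·5954 − (169)(407) = 14573
Denominator: √[(nΣx²−(Σx)²)(nΣy²−(Σy)²)]
  nΣx²−(Σx)² = 14·2591 − 28561 = 7713;  nΣy²−(Σy)² = 14·24777 − 165649 = 181229
  √(7713·181229) = √1397819277 = 37387.4214
r = 14573 / 37387.4214 = 0.3898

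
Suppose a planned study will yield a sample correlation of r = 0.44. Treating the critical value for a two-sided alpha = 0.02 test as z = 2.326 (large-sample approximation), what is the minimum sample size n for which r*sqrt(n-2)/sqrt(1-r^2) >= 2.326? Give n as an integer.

25

r√(n−2)/√(1−r²) ≥ 2.326  ⇔  n−2 ≥ (2.326)²·(1−r²)/r²
(1−r²)/r² = (1−0.1936)/0.1936 = 4.1653
n ≥ 2 + 5.410276·4.1653 = 2 + 22.5354 = 24.5354
⌈24.5354⌉ = 25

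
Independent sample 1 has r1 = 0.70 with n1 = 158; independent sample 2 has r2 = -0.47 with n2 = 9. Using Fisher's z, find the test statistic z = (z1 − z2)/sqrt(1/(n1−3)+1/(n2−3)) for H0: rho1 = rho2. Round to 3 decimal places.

3.310

Fisher z-transforms: z1 = atanh(0.70) = 0.867301, z2 = atanh(-0.47) = -0.510070; difference d = 1.377371
Var(d) = 1/155 + 1/6 = 0.0064516 + 0.1666667 = 0.1731183
z = d/√Var(d) = 1.377371 / √0.1731183 = 1.377371 / 0.416075 = 3.310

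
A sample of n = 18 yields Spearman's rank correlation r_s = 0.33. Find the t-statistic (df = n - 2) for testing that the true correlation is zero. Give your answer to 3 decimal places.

t = r_s·√(n−2) / √(1−r_s²) with r_s = 0.33, n = 18
  = 0.33·√16 / √(1 − 0.1089)
  = 0.33·4.000000 / 0.943981
  = 1.320000 / 0.943981 = 1.398

1.398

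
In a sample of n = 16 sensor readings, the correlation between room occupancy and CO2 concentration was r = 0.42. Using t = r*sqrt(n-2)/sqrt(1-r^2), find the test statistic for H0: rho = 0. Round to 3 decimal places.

1.732

1 − r² = 1 − 0.1764 = 0.8236;  √(1−r²) = 0.907524
√(n−2) = √14 = 3.741657
t = r·√(n−2)/√(1−r²) = 0.42 · 3.741657 / 0.907524 = 1.732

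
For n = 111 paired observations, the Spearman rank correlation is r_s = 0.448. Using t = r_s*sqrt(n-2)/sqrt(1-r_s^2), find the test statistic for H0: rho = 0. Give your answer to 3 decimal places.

t = r_s·√(n−2) / √(1−r_s²) with r_s = 0.448, n = 111
  = 0.448·√109 / √(1 − 0.200704)
  = 0.448·10.440307 / 0.894034
  = 4.677258 / 0.894034 = 5.232

5.232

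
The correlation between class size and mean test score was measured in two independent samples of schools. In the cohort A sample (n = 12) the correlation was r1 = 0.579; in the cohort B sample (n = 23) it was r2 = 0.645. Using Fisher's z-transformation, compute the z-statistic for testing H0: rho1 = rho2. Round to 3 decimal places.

-0.263

z1 = atanh(0.579) = 0.660957,  z2 = atanh(0.645) = 0.766689
SE = √(1/(n1−3) + 1/(n2−3)) = √(1/9 + 1/20) = √(0.1111111 + 0.0500000) = √0.1611111 = 0.401386
z = (z1 − z2)/SE = (0.660957 − 0.766689) / 0.401386 = -0.105732 / 0.401386 = -0.263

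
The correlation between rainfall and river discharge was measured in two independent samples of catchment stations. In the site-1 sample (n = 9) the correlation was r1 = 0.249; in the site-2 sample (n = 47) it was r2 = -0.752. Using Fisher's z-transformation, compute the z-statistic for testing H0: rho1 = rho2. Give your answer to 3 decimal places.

2.831

z1 = atanh(0.249) = 0.254346,  z2 = atanh(-0.752) = -0.977542
SE = √(1/(n1−3) + 1/(n2−3)) = √(1/6 + 1/44) = √(0.1666667 + 0.0227273) = √0.1893940 = 0.435194
z = (z1 − z2)/SE = (0.254346 − (-0.977542)) / 0.435194 = 1.231888 / 0.435194 = 2.831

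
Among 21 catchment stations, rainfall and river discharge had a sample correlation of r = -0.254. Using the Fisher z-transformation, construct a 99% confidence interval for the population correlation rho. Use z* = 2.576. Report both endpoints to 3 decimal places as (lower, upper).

(-0.700, 0.334)

z_r = atanh(-0.254) = -0.259684;  SE = 1/√(n−3) = 1/√18 = 0.235702
z-limits: -0.259684 ± 2.576·0.235702 = -0.259684 ± 0.607168 = [-0.866852, 0.347484]
ρ-limits: (tanh -0.866852, tanh 0.347484) = (-0.700, 0.334)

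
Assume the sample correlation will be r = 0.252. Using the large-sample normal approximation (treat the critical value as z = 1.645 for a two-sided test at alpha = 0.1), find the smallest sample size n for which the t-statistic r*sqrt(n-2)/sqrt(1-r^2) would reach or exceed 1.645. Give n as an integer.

Need r·√(n−2)/√(1−r²) ≥ 1.645
√(n−2) ≥ 1.645·√(1−0.063504) / 0.252 = 1.645·0.967727 / 0.252 = 6.3171
n−2 ≥ 39.9058  ⇒  n ≥ 41.9058
Smallest integer n = 42

42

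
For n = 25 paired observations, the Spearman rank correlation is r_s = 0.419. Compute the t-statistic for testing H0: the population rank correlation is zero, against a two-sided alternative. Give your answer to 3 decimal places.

2.213

t = r_s·√(n−2) / √(1−r_s²) with r_s = 0.419, n = 25
  = 0.419·√23 / √(1 − 0.175561)
  = 0.419·4.795832 / 0.907986
  = 2.009454 / 0.907986 = 2.213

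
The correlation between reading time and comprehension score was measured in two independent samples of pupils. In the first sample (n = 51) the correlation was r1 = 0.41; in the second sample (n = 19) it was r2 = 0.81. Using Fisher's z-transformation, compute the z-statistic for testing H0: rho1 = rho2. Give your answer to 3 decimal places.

-2.395

Fisher z-transforms: z1 = atanh(0.41) = 0.435611, z2 = atanh(0.81) = 1.127029; difference d = -0.691418
Var(d) = 1/48 + 1/16 = 0.0208333 + 0.0625000 = 0.0833333
z = d/√Var(d) = -0.691418 / √0.0833333 = -0.691418 / 0.288675 = -2.395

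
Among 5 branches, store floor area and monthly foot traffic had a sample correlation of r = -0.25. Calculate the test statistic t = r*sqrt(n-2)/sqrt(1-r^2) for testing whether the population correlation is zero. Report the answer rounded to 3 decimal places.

-0.447

t = r·√(n−2) / √(1−r²) with r = -0.25, n = 5
  = -0.25·√3 / √(1 − 0.0625)
  = -0.25·1.732051 / 0.968246
  = -0.433013 / 0.968246 = -0.447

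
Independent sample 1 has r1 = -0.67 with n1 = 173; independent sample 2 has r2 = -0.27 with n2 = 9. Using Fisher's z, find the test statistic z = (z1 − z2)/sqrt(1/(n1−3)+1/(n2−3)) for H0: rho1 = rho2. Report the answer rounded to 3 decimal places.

Fisher z-transforms: z1 = atanh(-0.67) = -0.810743, z2 = atanh(-0.27) = -0.276864; difference d = -0.533879
Var(d) = 1/170 + 1/6 = 0.0058824 + 0.1666667 = 0.1725491
z = d/√Var(d) = -0.533879 / √0.1725491 = -0.533879 / 0.415390 = -1.285

-1.285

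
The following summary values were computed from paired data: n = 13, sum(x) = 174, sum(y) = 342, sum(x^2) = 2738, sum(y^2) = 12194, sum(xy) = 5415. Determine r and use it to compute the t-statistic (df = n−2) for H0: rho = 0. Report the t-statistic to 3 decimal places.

3.567

Numerator: nΣxy − (Σx)(Σy) = 13·5415 − (174)(342) = 10887
Denominator: √[(nΣx²−(Σx)²)(nΣy²−(Σy)²)]
  nΣx²−(Σx)² = 13·2738 − 30276 = 5318;  nΣy²−(Σy)² = 13·12194 − 116964 = 41558
  √(5318·41558) = √221005444 = 14866.2518
r = 10887 / 14866.2518 = 0.7323
t = r·√(n−2)/√(1−r²) = 0.7323·√11 / √(1−0.536263) = 2.428764 / 0.680982 = 3.567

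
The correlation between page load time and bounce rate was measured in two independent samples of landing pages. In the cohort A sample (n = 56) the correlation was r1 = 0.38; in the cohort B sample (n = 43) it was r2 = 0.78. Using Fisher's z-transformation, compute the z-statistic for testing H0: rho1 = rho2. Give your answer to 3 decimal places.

-3.081

z1 = atanh(0.38) = 0.400060,  z2 = atanh(0.78) = 1.045371
SE = √(1/(n1−3) + 1/(n2−3)) = √(1/53 + 1/40) = √(0.0188679 + 0.0250000) = √0.0438679 = 0.209447
z = (z1 − z2)/SE = (0.400060 − 1.045371) / 0.209447 = -0.645311 / 0.209447 = -3.081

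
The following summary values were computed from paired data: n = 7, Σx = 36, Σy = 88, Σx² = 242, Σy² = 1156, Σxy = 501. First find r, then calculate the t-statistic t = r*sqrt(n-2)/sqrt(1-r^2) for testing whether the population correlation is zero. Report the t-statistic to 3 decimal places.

Numerator: nΣxy − (Σx)(Σy) = 7·501 − (36)(88) = 339
Denominator: √[(nΣx²−(Σx)²)(nΣy²−(Σy)²)]
  nΣx²−(Σx)² = 7·242 − 1296 = 398;  nΣy²−(Σy)² = 7·1156 − 7744 = 348
  √(398·348) = √138504 = 372.1613
r = 339 / 372.1613 = 0.9109
t = r·√(n−2)/√(1−r²) = 0.9109·√5 / √(1−0.829739) = 2.036834 / 0.412627 = 4.936

4.936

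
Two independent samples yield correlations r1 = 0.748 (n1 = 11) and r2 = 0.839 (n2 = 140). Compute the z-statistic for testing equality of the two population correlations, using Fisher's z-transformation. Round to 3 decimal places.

z1 = atanh(0.748) = 0.968399,  z2 = atanh(0.839) = 1.217786
SE = √(1/(n1−3) + 1/(n2−3)) = √(1/8 + 1/137) = √(0.1250000 + 0.0072993) = √0.1322993 = 0.363730
z = (z1 − z2)/SE = (0.968399 − 1.217786) / 0.363730 = -0.249387 / 0.363730 = -0.686

-0.686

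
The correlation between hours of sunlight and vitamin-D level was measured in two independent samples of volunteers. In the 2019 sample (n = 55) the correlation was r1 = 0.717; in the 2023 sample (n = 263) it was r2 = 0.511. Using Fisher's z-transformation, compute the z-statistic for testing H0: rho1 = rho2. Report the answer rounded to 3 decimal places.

2.221

z1 = atanh(0.717) = 0.901443,  z2 = atanh(0.511) = 0.564082
SE = √(1/(n1−3) + 1/(n2−3)) = √(1/52 + 1/260) = √(0.0192308 + 0.0038462) = √0.0230770 = 0.151911
z = (z1 − z2)/SE = (0.901443 − 0.564082) / 0.151911 = 0.337361 / 0.151911 = 2.221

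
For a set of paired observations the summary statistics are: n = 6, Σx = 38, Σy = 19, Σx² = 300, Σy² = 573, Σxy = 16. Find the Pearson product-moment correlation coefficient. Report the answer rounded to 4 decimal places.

-0.5981

Numerator: nΣxy − (Σx)(Σy) = 6·16 − (38)(19) = -626
Denominator: √[(nΣx²−(Σx)²)(nΣy²−(Σy)²)]
  nΣx²−(Σx)² = 6·300 − 1444 = 356;  nΣy²−(Σy)² = 6·573 − 361 = 3077
  √(356·3077) = √1095412 = 1046.6193
r = -626 / 1046.6193 = -0.5981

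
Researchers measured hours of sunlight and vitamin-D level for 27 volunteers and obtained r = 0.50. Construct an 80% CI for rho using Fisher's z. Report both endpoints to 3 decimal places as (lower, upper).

(0.280, 0.670)

z_r = atanh(0.50) = 0.549306;  SE = 1/√(n−3) = 1/√24 = 0.204124
z-limits: 0.549306 ± 1.282·0.204124 = 0.549306 ± 0.261687 = [0.287619, 0.810993]
ρ-limits: (tanh 0.287619, tanh 0.810993) = (0.280, 0.670)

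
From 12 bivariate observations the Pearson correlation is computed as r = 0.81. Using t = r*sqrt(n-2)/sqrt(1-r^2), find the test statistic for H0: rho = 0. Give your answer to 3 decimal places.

1 − r² = 1 − 0.6561 = 0.3439;  √(1−r²) = 0.586430
√(n−2) = √10 = 3.162278
t = r·√(n−2)/√(1−r²) = 0.81 · 3.162278 / 0.586430 = 4.368

4.368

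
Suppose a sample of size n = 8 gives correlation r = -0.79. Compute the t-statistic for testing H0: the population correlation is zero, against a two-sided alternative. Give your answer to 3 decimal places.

t = r·√(n−2) / √(1−r²) with r = -0.79, n = 8
  = -0.79·√6 / √(1 − 0.6241)
  = -0.79·2.449490 / 0.613107
  = -1.935097 / 0.613107 = -3.156

-3.156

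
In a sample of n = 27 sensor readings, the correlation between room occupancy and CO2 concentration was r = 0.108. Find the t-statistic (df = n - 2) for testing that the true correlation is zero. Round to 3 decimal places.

0.543

t = r·√(n−2) / √(1−r²) with r = 0.108, n = 27
  = 0.108·√25 / √(1 − 0.011664)
  = 0.108·5.000000 / 0.994151
  = 0.540000 / 0.994151 = 0.543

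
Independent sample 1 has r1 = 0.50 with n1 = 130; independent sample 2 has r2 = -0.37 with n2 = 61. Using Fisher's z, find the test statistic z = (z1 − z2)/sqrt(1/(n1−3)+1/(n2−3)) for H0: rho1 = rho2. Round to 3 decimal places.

5.917

z1 = atanh(0.50) = 0.549306,  z2 = atanh(-0.37) = -0.388423
SE = √(1/(n1−3) + 1/(n2−3)) = √(1/127 + 1/58) = √(0.0078740 + 0.0172414) = √0.0251154 = 0.158478
z = (z1 − z2)/SE = (0.549306 − (-0.388423)) / 0.158478 = 0.937729 / 0.158478 = 5.917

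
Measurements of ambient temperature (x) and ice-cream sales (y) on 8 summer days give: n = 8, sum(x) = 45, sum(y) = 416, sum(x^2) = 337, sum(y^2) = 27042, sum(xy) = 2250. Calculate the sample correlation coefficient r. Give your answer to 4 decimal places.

S_xy = nΣxy − ΣxΣy = 8·2250 − 45·416 = 18000 − 18720 = -720
S_xx = nΣx² − (Σx)² = 8·337 − 45² = 2696 − 2025 = 671
S_yy = nΣy² − (Σy)² = 8·27042 − 416² = 216336 − 173056 = 43280
r = S_xy / √(S_xx·S_yy) = -720 / √(671·43280) = -720 / √29040880 = -720 / 5388.9591 = -0.1336

-0.1336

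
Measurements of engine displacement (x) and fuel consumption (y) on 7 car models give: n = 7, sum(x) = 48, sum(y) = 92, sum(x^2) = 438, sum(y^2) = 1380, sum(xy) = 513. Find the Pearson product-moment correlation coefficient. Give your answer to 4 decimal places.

Numerator: nΣxy − (Σx)(Σy) = 7·513 − (48)(92) = -825
Denominator: √[(nΣx²−(Σx)²)(nΣy²−(Σy)²)]
  nΣx²−(Σx)² = 7·438 − 2304 = 762;  nΣy²−(Σy)² = 7·1380 − 8464 = 1196
  √(762·1196) = √911352 = 954.6476
r = -825 / 954.6476 = -0.8642

-0.8642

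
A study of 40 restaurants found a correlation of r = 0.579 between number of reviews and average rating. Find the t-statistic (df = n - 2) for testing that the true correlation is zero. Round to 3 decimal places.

4.378

1 − r² = 1 − 0.335241 = 0.664759;  √(1−r²) = 0.815328
√(n−2) = √38 = 6.164414
t = r·√(n−2)/√(1−r²) = 0.579 · 6.164414 / 0.815328 = 4.378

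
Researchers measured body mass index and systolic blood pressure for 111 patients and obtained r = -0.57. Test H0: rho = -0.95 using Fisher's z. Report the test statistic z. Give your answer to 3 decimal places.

Fisher z: atanh(-0.57) = -0.647523, atanh(-0.95) = -1.831781
z = (z_r − z_0)·√(n−3) = (-0.647523 − (-1.831781))·√108 = 1.184258 · 10.392305 = 12.307

12.307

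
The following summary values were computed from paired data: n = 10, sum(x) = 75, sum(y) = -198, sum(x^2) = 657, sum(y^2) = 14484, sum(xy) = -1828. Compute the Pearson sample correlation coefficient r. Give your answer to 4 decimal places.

-0.3433

Numerator: nΣxy − (Σx)(Σy) = 10·(-1828) − (75)(-198) = -3430
Denominator: √[(nΣx²−(Σx)²)(nΣy²−(Σy)²)]
  nΣx²−(Σx)² = 10·657 − 5625 = 945;  nΣy²−(Σy)² = 10·14484 − 39204 = 105636
  √(945·105636) = √99826020 = 9991.2972
r = -3430 / 9991.2972 = -0.3433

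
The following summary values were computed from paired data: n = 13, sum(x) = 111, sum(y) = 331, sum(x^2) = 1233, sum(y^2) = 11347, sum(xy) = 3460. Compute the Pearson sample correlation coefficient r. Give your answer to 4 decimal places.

Numerator: nΣxy − (Σx)(Σy) = 13·3460 − (111)(331) = 8239
Denominator: √[(nΣx²−(Σx)²)(nΣy²−(Σy)²)]
  nΣx²−(Σx)² = 13·1233 − 12321 = 3708;  nΣy²−(Σy)² = 13·11347 − 109561 = 37950
  √(3708·37950) = √140718600 = 11862.4871
r = 8239 / 11862.4871 = 0.6945

0.6945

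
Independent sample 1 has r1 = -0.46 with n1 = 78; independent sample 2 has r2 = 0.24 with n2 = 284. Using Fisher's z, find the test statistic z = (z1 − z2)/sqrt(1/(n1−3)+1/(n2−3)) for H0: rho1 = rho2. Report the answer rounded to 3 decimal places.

Fisher z-transforms: z1 = atanh(-0.46) = -0.497311, z2 = atanh(0.24) = 0.244774; difference d = -0.742085
Var(d) = 1/75 + 1/281 = 0.0133333 + 0.0035587 = 0.0168920
z = d/√Var(d) = -0.742085 / √0.0168920 = -0.742085 / 0.129969 = -5.710

-5.710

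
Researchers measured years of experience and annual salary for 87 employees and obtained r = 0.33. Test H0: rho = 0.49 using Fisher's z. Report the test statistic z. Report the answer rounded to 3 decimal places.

-1.771

Fisher z: atanh(0.33) = 0.342828, atanh(0.49) = 0.536060
z = (z_r − z_0)·√(n−3) = (0.342828 − 0.536060)·√84 = -0.193232 · 9.165151 = -1.771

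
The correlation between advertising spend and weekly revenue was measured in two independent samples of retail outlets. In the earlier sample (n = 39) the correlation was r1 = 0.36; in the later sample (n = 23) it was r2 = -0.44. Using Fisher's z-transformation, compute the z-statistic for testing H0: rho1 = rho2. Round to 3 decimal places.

z1 = atanh(0.36) = 0.376886,  z2 = atanh(-0.44) = -0.472231
SE = √(1/(n1−3) + 1/(n2−3)) = √(1/36 + 1/20) = √(0.0277778 + 0.0500000) = √0.0777778 = 0.278887
z = (z1 − z2)/SE = (0.376886 − (-0.472231)) / 0.278887 = 0.849117 / 0.278887 = 3.045

3.045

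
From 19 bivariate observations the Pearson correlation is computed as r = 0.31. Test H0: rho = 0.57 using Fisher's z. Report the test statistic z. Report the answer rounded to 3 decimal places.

Fisher z: atanh(0.31) = 0.320545, atanh(0.57) = 0.647523
z = (z_r − z_0)·√(n−3) = (0.320545 − 0.647523)·√16 = -0.326978 · 4.000000 = -1.308

-1.308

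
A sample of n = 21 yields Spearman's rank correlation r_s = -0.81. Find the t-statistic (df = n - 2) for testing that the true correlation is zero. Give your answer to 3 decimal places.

1 − r_s² = 1 − 0.6561 = 0.3439;  √(1−r_s²) = 0.586430
√(n−2) = √19 = 4.358899
t = r_s·√(n−2)/√(1−r_s²) = -0.81 · 4.358899 / 0.586430 = -6.021

-6.021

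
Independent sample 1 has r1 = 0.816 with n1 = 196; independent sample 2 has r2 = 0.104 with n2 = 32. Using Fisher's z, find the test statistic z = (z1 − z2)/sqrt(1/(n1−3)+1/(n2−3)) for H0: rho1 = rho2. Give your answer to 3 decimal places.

5.224

Fisher z-transforms: z1 = atanh(0.816) = 1.144728, z2 = atanh(0.104) = 0.104377; difference d = 1.040351
Var(d) = 1/193 + 1/29 = 0.0051813 + 0.0344828 = 0.0396641
z = d/√Var(d) = 1.040351 / √0.0396641 = 1.040351 / 0.199158 = 5.224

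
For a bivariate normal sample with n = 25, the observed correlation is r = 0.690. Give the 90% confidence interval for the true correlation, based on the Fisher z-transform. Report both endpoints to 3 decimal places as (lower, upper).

(0.460, 0.833)

z_r = atanh(0.690) = 0.847956;  SE = 1/√(n−3) = 1/√22 = 0.213201
z-limits: 0.847956 ± 1.645·0.213201 = 0.847956 ± 0.350716 = [0.497240, 1.198672]
ρ-limits: (tanh 0.497240, tanh 1.198672) = (0.460, 0.833)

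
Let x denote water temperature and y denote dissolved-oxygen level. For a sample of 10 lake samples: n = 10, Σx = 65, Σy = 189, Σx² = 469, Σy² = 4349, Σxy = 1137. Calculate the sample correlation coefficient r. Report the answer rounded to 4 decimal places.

-0.4814

Numerator: nΣxy − (Σx)(Σy) = 10·1137 − (65)(189) = -915
Denominator: √[(nΣx²−(Σx)²)(nΣy²−(Σy)²)]
  nΣx²−(Σx)² = 10·469 − 4225 = 465;  nΣy²−(Σy)² = 10·4349 − 35721 = 7769
  √(465·7769) = √3612585 = 1900.6801
r = -915 / 1900.6801 = -0.4814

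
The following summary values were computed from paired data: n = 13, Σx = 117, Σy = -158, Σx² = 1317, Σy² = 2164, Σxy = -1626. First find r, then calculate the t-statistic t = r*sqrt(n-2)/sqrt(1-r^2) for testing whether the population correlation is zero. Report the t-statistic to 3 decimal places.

Numerator: nΣxy − (Σx)(Σy) = 13·(-1626) − (117)(-158) = -2652
Denominator: √[(nΣx²−(Σx)²)(nΣy²−(Σy)²)]
  nΣx²−(Σx)² = 13·1317 − 13689 = 3432;  nΣy²−(Σy)² = 13·2164 − 24964 = 3168
  √(3432·3168) = √10872576 = 3297.3589
r = -2652 / 3297.3589 = -0.8043
t = r·√(n−2)/√(1−r²) = -0.8043·√11 / √(1−0.646898) = -2.667561 / 0.594224 = -4.489

-4.489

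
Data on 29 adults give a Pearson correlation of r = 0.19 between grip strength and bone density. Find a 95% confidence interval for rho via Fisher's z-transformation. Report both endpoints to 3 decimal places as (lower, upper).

z_r = atanh(0.19) = 0.192337;  SE = 1/√(n−3) = 1/√26 = 0.196116
z-limits: 0.192337 ± 1.960·0.196116 = 0.192337 ± 0.384387 = [-0.192050, 0.576724]
ρ-limits: (tanh -0.192050, tanh 0.576724) = (-0.190, 0.520)

(-0.190, 0.520)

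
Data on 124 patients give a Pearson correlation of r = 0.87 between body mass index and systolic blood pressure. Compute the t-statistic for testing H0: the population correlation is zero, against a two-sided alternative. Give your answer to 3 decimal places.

19.490

1 − r² = 1 − 0.7569 = 0.2431;  √(1−r²) = 0.493052
√(n−2) = √122 = 11.045361
t = r·√(n−2)/√(1−r²) = 0.87 · 11.045361 / 0.493052 = 19.490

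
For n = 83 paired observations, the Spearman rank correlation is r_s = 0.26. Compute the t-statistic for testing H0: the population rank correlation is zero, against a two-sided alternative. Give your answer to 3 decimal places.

2.423

t = r_s·√(n−2) / √(1−r_s²) with r_s = 0.26, n = 83
  = 0.26·√81 / √(1 − 0.0676)
  = 0.26·9.000000 / 0.965609
  = 2.340000 / 0.965609 = 2.423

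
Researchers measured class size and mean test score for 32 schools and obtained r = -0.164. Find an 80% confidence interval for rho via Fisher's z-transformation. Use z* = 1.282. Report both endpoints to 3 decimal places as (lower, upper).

z_r = atanh(-0.164) = -0.165495;  SE = 1/√(n−3) = 1/√29 = 0.185695
z-limits: -0.165495 ± 1.282·0.185695 = -0.165495 ± 0.238061 = [-0.403556, 0.072566]
ρ-limits: (tanh -0.403556, tanh 0.072566) = (-0.383, 0.072)

(-0.383, 0.072)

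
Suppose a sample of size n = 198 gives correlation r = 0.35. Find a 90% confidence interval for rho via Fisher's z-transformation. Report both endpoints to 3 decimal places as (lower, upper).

(0.243, 0.449)

Fisher z: z_r = atanh(r) = ½·ln((1+0.35)/(1−0.35)) = 0.365444
SE(z) = 1/√(n−3) = 1/√195 = 0.071611
90% ⇒ z* = 1.645; margin = 1.645·0.071611 = 0.117800
CI on z-scale: (0.247644, 0.483244)
Back-transform: tanh(0.247644) = 0.242703, tanh(0.483244) = 0.448838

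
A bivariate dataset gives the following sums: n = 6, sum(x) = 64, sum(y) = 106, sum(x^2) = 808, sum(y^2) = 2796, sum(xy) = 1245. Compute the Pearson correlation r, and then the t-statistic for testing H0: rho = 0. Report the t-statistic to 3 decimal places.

Numerator: nΣxy − (Σx)(Σy) = 6·1245 − (64)(106) = 686
Denominator: √[(nΣx²−(Σx)²)(nΣy²−(Σy)²)]
  nΣx²−(Σx)² = 6·808 − 4096 = 752;  nΣy²−(Σy)² = 6·2796 − 11236 = 5540
  √(752·5540) = √4166080 = 2041.0977
r = 686 / 2041.0977 = 0.3361
t = r·√(n−2)/√(1−r²) = 0.3361·√4 / √(1−0.112963) = 0.672200 / 0.941826 = 0.714

0.714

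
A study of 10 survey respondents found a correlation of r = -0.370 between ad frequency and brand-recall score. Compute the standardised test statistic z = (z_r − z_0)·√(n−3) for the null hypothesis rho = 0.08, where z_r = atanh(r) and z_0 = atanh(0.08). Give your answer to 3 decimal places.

-1.240

Fisher z: atanh(-0.370) = -0.388423, atanh(0.08) = 0.080171
z = (z_r − z_0)·√(n−3) = (-0.388423 − 0.080171)·√7 = -0.468594 · 2.645751 = -1.240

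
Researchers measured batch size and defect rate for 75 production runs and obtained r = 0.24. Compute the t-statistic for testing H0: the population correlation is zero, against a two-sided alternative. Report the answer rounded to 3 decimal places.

1 − r² = 1 − 0.0576 = 0.9424;  √(1−r²) = 0.970773
√(n−2) = √73 = 8.544004
t = r·√(n−2)/√(1−r²) = 0.24 · 8.544004 / 0.970773 = 2.112

2.112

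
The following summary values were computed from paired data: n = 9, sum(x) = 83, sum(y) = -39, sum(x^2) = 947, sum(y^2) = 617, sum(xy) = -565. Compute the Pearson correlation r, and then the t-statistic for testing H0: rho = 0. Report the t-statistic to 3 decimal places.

-2.745

Numerator: nΣxy − (Σx)(Σy) = 9·(-565) − (83)(-39) = -1848
Denominator: √[(nΣx²−(Σx)²)(nΣy²−(Σy)²)]
  nΣx²−(Σx)² = 9·947 − 6889 = 1634;  nΣy²−(Σy)² = 9·617 − 1521 = 4032
  √(1634·4032) = √6588288 = 2566.7661
r = -1848 / 2566.7661 = -0.7200
t = r·√(n−2)/√(1−r²) = -0.7200·√7 / √(1−0.518400) = -1.904941 / 0.693974 = -2.745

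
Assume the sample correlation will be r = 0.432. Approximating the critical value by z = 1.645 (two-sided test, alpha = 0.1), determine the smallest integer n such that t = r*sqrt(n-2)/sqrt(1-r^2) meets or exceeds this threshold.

r√(n−2)/√(1−r²) ≥ 1.645  ⇔  n−2 ≥ (1.645)²·(1−r²)/r²
(1−r²)/r² = (1−0.186624)/0.186624 = 4.3584
n ≥ 2 + 2.706025·4.3584 = 2 + 11.7939 = 13.7939
⌈13.7939⌉ = 14

14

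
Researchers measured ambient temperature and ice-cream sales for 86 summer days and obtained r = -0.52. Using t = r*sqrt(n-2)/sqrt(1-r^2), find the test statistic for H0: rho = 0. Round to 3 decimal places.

-5.580

1 − r² = 1 − 0.2704 = 0.7296;  √(1−r²) = 0.854166
√(n−2) = √84 = 9.165151
t = r·√(n−2)/√(1−r²) = -0.52 · 9.165151 / 0.854166 = -5.580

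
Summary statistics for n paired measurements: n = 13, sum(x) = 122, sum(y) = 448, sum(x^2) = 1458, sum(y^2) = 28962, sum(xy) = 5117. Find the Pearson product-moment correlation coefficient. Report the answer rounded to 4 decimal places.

S_xy = nΣxy − ΣxΣy = 13·5117 − 122·448 = 66521 − 54656 = 11865
S_xx = nΣx² − (Σx)² = 13·1458 − 122² = 18954 − 14884 = 4070
S_yy = nΣy² − (Σy)² = 13·28962 − 448² = 376506 − 200704 = 175802
r = S_xy / √(S_xx·S_yy) = 11865 / √(4070·175802) = 11865 / √715514140 = 11865 / 26749.0961 = 0.4436

0.4436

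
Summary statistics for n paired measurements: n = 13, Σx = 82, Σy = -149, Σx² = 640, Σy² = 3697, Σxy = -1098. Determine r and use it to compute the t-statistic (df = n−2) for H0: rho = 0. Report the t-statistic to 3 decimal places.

Numerator: nΣxy − (Σx)(Σy) = 13·(-1098) − (82)(-149) = -2056
Denominator: √[(nΣx²−(Σx)²)(nΣy²−(Σy)²)]
  nΣx²−(Σx)² = 13·640 − 6724 = 1596;  nΣy²−(Σy)² = 13·3697 − 22201 = 25860
  √(1596·25860) = √41272560 = 6424.3723
r = -2056 / 6424.3723 = -0.3200
t = r·√(n−2)/√(1−r²) = -0.3200·√11 / √(1−0.102400) = -1.061320 / 0.947418 = -1.120

-1.120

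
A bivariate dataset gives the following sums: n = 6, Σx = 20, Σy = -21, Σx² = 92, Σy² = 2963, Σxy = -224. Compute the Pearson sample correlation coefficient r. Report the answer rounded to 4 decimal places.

Numerator: nΣxy − (Σx)(Σy) = 6·(-224) − (20)(-21) = -924
Denominator: √[(nΣx²−(Σx)²)(nΣy²−(Σy)²)]
  nΣx²−(Σx)² = 6·92 − 400 = 152;  nΣy²−(Σy)² = 6·2963 − 441 = 17337
  √(152·17337) = √2635224 = 1623.3373
r = -924 / 1623.3373 = -0.5692

-0.5692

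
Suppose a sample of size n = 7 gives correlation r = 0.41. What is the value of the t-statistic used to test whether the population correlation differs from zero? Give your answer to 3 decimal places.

1.005

1 − r² = 1 − 0.1681 = 0.8319;  √(1−r²) = 0.912086
√(n−2) = √5 = 2.236068
t = r·√(n−2)/√(1−r²) = 0.41 · 2.236068 / 0.912086 = 1.005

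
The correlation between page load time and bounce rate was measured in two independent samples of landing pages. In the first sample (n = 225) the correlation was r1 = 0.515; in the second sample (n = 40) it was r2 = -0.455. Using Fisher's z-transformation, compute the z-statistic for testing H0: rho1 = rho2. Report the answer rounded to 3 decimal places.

5.972

z1 = atanh(0.515) = 0.569511,  z2 = atanh(-0.455) = -0.490988
SE = √(1/(n1−3) + 1/(n2−3)) = √(1/222 + 1/37) = √(0.0045045 + 0.0270270) = √0.0315315 = 0.177571
z = (z1 − z2)/SE = (0.569511 − (-0.490988)) / 0.177571 = 1.060499 / 0.177571 = 5.972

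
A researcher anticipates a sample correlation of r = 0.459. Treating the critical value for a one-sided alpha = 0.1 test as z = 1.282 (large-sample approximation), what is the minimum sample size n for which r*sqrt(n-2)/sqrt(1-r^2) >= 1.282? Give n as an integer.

9

Need r·√(n−2)/√(1−r²) ≥ 1.282
√(n−2) ≥ 1.282·√(1−0.210681) / 0.459 = 1.282·0.888436 / 0.459 = 2.4814
n−2 ≥ 6.1573  ⇒  n ≥ 8.1573
Smallest integer n = 9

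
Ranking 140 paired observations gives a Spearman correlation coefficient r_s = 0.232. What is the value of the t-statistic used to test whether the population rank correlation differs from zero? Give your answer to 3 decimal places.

2.802

1 − r_s² = 1 − 0.053824 = 0.946176;  √(1−r_s²) = 0.972716
√(n−2) = √138 = 11.747340
t = r_s·√(n−2)/√(1−r_s²) = 0.232 · 11.747340 / 0.972716 = 2.802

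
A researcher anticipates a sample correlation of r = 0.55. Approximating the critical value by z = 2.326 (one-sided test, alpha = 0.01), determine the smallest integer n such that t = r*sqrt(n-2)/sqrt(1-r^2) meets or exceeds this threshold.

Need r·√(n−2)/√(1−r²) ≥ 2.326
√(n−2) ≥ 2.326·√(1−0.3025) / 0.55 = 2.326·0.835165 / 0.55 = 3.5320
n−2 ≥ 12.4750  ⇒  n ≥ 14.4750
Smallest integer n = 15

15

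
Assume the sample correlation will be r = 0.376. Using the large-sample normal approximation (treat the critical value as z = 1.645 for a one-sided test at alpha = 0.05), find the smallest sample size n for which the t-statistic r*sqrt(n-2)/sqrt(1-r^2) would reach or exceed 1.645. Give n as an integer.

19

Need r·√(n−2)/√(1−r²) ≥ 1.645
√(n−2) ≥ 1.645·√(1−0.141376) / 0.376 = 1.645·0.926620 / 0.376 = 4.0540
n−2 ≥ 16.4349  ⇒  n ≥ 18.4349
Smallest integer n = 19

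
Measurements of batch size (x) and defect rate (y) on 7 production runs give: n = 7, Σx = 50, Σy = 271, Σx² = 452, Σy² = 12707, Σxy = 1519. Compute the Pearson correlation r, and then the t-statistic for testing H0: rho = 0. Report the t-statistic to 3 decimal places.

Numerator: nΣxy − (Σx)(Σy) = 7·1519 − (50)(271) = -2917
Denominator: √[(nΣx²−(Σx)²)(nΣy²−(Σy)²)]
  nΣx²−(Σx)² = 7·452 − 2500 = 664;  nΣy²−(Σy)² = 7·12707 − 73441 = 15508
  √(664·15508) = √10297312 = 3208.9425
r = -2917 / 3208.9425 = -0.9090
t = r·√(n−2)/√(1−r²) = -0.9090·√5 / √(1−0.826281) = -2.032586 / 0.416796 = -4.877

-4.877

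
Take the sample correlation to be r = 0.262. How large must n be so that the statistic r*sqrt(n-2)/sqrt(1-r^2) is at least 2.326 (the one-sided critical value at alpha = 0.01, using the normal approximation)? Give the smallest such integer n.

r√(n−2)/√(1−r²) ≥ 2.326  ⇔  n−2 ≥ (2.326)²·(1−r²)/r²
(1−r²)/r² = (1−0.068644)/0.068644 = 13.5679
n ≥ 2 + 5.410276·13.5679 = 2 + 73.4061 = 75.4061
⌈75.4061⌉ = 76

76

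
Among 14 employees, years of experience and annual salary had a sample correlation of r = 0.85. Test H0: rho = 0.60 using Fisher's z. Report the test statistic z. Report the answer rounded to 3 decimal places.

1.867

Fisher z: atanh(0.85) = 1.256153, atanh(0.60) = 0.693147
z = (z_r − z_0)·√(n−3) = (1.256153 − 0.693147)·√11 = 0.563006 · 3.316625 = 1.867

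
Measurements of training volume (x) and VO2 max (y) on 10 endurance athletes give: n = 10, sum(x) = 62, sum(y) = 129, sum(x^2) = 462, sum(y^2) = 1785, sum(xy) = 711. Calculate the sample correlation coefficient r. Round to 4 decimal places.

S_xy = nΣxy − ΣxΣy = 10·711 − 62·129 = 7110 − 7998 = -888
S_xx = nΣx² − (Σx)² = 10·462 − 62² = 4620 − 3844 = 776
S_yy = nΣy² − (Σy)² = 10·1785 − 129² = 17850 − 16641 = 1209
r = S_xy / √(S_xx·S_yy) = -888 / √(776·1209) = -888 / √938184 = -888 / 968.5990 = -0.9168

-0.9168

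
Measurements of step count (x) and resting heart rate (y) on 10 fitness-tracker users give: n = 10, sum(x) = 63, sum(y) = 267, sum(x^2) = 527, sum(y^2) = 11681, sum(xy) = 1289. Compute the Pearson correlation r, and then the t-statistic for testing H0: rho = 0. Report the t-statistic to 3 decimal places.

Numerator: nΣxy − (Σx)(Σy) = 10·1289 − (63)(267) = -3931
Denominator: √[(nΣx²−(Σx)²)(nΣy²−(Σy)²)]
  nΣx²−(Σx)² = 10·527 − 3969 = 1301;  nΣy²−(Σy)² = 10·11681 − 71289 = 45521
  √(1301·45521) = √59222821 = 7695.6365
r = -3931 / 7695.6365 = -0.5108
t = r·√(n−2)/√(1−r²) = -0.5108·√8 / √(1−0.260917) = -1.444761 / 0.859699 = -1.681

-1.681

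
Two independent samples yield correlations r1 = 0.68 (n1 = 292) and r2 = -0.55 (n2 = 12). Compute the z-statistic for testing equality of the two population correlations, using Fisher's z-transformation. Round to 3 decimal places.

4.276

Fisher z-transforms: z1 = atanh(0.68) = 0.829114, z2 = atanh(-0.55) = -0.618381; difference d = 1.447495
Var(d) = 1/289 + 1/9 = 0.0034602 + 0.1111111 = 0.1145713
z = d/√Var(d) = 1.447495 / √0.1145713 = 1.447495 / 0.338484 = 4.276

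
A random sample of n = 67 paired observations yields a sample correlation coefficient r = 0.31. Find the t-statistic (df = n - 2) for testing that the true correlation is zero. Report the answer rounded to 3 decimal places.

2.629

1 − r² = 1 − 0.0961 = 0.9039;  √(1−r²) = 0.950737
√(n−2) = √65 = 8.062258
t = r·√(n−2)/√(1−r²) = 0.31 · 8.062258 / 0.950737 = 2.629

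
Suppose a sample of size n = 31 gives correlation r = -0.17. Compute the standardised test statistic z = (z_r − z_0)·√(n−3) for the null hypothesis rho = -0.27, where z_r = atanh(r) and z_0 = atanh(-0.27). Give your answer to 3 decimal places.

0.557

Fisher z: atanh(-0.17) = -0.171667, atanh(-0.27) = -0.276864
z = (z_r − z_0)·√(n−3) = (-0.171667 − (-0.276864))·√28 = 0.105197 · 5.291503 = 0.557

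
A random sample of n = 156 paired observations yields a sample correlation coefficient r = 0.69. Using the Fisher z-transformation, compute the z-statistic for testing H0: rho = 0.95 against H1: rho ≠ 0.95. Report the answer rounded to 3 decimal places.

-12.169

z_r = atanh(0.69) = 0.847956,  z_0 = atanh(0.95) = 1.831781
SE = 1/√(n−3) = 1/√153 = 0.080845
z = (z_r − z_0)/SE = (0.847956 − 1.831781) / 0.080845 = -0.983825 / 0.080845 = -12.169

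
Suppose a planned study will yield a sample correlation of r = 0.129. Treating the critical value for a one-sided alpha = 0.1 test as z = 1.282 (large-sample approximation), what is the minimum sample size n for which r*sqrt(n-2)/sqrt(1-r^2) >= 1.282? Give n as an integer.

Need r·√(n−2)/√(1−r²) ≥ 1.282
√(n−2) ≥ 1.282·√(1−0.016641) / 0.129 = 1.282·0.991645 / 0.129 = 9.8550
n−2 ≥ 97.1210  ⇒  n ≥ 99.1210
Smallest integer n = 100

100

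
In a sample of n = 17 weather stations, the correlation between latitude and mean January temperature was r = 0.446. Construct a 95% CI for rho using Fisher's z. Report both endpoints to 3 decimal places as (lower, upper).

Fisher z: z_r = atanh(r) = ½·ln((1+0.446)/(1−0.446)) = 0.479696
SE(z) = 1/√(n−3) = 1/√14 = 0.267261
95% ⇒ z* = 1.960; margin = 1.960·0.267261 = 0.523832
CI on z-scale: (-0.044136, 1.003528)
Back-transform: tanh(-0.044136) = -0.044107, tanh(1.003528) = 0.763072

(-0.044, 0.763)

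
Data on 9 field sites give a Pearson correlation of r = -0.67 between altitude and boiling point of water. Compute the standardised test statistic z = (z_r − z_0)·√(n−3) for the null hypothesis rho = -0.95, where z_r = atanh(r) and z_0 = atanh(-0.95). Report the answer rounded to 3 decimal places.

2.501

z_r = atanh(-0.67) = -0.810743,  z_0 = atanh(-0.95) = -1.831781
SE = 1/√(n−3) = 1/√6 = 0.408248
z = (z_r − z_0)/SE = (-0.810743 − (-1.831781)) / 0.408248 = 1.021038 / 0.408248 = 2.501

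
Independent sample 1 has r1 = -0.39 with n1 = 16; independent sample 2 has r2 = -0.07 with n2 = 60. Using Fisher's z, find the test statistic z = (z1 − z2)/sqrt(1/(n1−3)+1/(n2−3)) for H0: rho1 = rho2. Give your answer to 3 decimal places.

Fisher z-transforms: z1 = atanh(-0.39) = -0.411800, z2 = atanh(-0.07) = -0.070115; difference d = -0.341685
Var(d) = 1/13 + 1/57 = 0.0769231 + 0.0175439 = 0.0944670
z = d/√Var(d) = -0.341685 / √0.0944670 = -0.341685 / 0.307355 = -1.112

-1.112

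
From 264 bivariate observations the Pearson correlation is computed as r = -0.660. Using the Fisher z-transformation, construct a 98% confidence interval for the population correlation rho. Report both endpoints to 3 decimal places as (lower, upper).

(-0.734, -0.571)

z_r = atanh(-0.660) = -0.792814;  SE = 1/√(n−3) = 1/√261 = 0.061898
z-limits: -0.792814 ± 2.326·0.061898 = -0.792814 ± 0.143975 = [-0.936789, -0.648839]
ρ-limits: (tanh -0.936789, tanh -0.648839) = (-0.734, -0.571)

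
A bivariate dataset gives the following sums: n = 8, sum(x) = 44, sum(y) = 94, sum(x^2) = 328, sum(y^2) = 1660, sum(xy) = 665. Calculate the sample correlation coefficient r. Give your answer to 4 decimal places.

Numerator: nΣxy − (Σx)(Σy) = 8·665 − (44)(94) = 1184
Denominator: √[(nΣx²−(Σx)²)(nΣy²−(Σy)²)]
  nΣx²−(Σx)² = 8·328 − 1936 = 688;  nΣy²−(Σy)² = 8·1660 − 8836 = 4444
  √(688·4444) = √3057472 = 1748.5628
r = 1184 / 1748.5628 = 0.6771

0.6771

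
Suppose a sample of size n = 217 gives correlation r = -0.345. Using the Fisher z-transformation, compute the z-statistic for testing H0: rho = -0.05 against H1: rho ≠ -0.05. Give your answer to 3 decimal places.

-4.531

Fisher z: atanh(-0.345) = -0.359757, atanh(-0.05) = -0.050042
z = (z_r − z_0)·√(n−3) = (-0.359757 − (-0.050042))·√214 = -0.309715 · 14.628739 = -4.531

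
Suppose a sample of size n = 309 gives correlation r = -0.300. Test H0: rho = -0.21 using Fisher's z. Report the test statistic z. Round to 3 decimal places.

z_r = atanh(-0.300) = -0.309520,  z_0 = atanh(-0.21) = -0.213171
SE = 1/√(n−3) = 1/√306 = 0.057166
z = (z_r − z_0)/SE = (-0.309520 − (-0.213171)) / 0.057166 = -0.096349 / 0.057166 = -1.685

-1.685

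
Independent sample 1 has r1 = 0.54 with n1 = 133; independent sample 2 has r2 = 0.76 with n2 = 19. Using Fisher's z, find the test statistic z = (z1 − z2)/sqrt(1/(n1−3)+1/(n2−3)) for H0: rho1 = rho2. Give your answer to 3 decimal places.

-1.480

z1 = atanh(0.54) = 0.604156,  z2 = atanh(0.76) = 0.996215
SE = √(1/(n1−3) + 1/(n2−3)) = √(1/130 + 1/16) = √(0.0076923 + 0.0625000) = √0.0701923 = 0.264938
z = (z1 − z2)/SE = (0.604156 − 0.996215) / 0.264938 = -0.392059 / 0.264938 = -1.480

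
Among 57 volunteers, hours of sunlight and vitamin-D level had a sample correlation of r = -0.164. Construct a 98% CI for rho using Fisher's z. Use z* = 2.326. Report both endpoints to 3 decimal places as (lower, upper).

(-0.448, 0.150)

z_r = atanh(-0.164) = -0.165495;  SE = 1/√(n−3) = 1/√54 = 0.136083
z-limits: -0.165495 ± 2.326·0.136083 = -0.165495 ± 0.316529 = [-0.482024, 0.151034]
ρ-limits: (tanh -0.482024, tanh 0.151034) = (-0.448, 0.150)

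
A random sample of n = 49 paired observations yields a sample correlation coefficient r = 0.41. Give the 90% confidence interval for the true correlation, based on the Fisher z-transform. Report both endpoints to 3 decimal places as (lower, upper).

(0.191, 0.590)

z_r = atanh(0.41) = 0.435611;  SE = 1/√(n−3) = 1/√46 = 0.147442
z-limits: 0.435611 ± 1.645·0.147442 = 0.435611 ± 0.242542 = [0.193069, 0.678153]
ρ-limits: (tanh 0.193069, tanh 0.678153) = (0.191, 0.590)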